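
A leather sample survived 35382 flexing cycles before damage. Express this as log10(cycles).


log10(35382) = 4.55


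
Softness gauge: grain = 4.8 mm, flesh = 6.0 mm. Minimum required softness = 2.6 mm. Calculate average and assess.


Average softness = 5.40 mm
Meets requirement: Yes

Average = (4.8 + 6.0) / 2 = 5.40 mm
Minimum = 2.6 mm
Meets requirement: Yes


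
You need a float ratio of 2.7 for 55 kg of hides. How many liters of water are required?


Water = hide weight x target ratio
Water = 55 x 2.7 = 148.5 L


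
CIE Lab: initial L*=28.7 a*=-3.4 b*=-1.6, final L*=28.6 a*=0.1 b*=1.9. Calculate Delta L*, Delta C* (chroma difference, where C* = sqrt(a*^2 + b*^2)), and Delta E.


Delta L* = -0.1
Delta C* = -1.86
Delta E = 4.95

Delta L* = 28.6 - 28.7 = -0.1
C1* = sqrt((-3.4)^2 + (-1.6)^2) = 3.758
C2* = sqrt((0.1)^2 + (1.9)^2) = 1.903
Delta C* = 1.903 - 3.758 = -1.86
Delta E = sqrt((-0.1)^2 + (3.5)^2 + (3.5)^2) = 4.95


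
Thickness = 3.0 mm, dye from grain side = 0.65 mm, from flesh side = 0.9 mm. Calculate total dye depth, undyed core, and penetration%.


Total dyed = 1.55 mm
Undyed core = 1.45 mm
Penetration = 51.7%

Total dyed = 0.65 + 0.9 = 1.55 mm
Undyed core = 3.0 - 1.55 = 1.45 mm
Penetration = 1.55 / 3.0 x 100 = 51.7%


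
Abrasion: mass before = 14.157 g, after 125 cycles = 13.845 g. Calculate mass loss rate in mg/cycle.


Mass loss = 14.157 - 13.845 = 0.312 g
Rate = 0.312 / 125 x 1000 = 2.496 mg/cycle


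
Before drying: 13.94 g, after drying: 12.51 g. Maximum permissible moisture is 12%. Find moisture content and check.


MC = (13.94 - 12.51) / 13.94 x 100 = 10.3%
Maximum: 12%
Acceptable: Yes


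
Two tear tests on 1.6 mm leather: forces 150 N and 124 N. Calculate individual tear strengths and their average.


Tear 1 = 150 / 1.6 = 93.8 N/mm
Tear 2 = 124 / 1.6 = 77.5 N/mm
Average = (93.8 + 77.5) / 2 = 85.7 N/mm


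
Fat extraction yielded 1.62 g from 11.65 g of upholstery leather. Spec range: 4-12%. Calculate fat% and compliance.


Fat% = 1.62 / 11.65 x 100 = 13.9%
Spec range: 4-12%
Compliant: No


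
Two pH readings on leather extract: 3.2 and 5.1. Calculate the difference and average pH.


Difference = 1.9
Average pH = 4.15


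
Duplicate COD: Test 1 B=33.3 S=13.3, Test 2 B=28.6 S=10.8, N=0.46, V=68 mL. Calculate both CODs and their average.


COD1 = 1082.4 mg/L
COD2 = 963.3 mg/L
Average = 1022.9 mg/L


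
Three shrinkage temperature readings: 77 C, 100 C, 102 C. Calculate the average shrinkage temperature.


93.0 C

Average = (77 + 100 + 102) / 3
Average = 279 / 3 = 93.0 C


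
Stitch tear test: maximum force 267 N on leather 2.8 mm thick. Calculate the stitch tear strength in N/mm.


95.4 N/mm

Stitch tear strength = force / thickness
STS = 267 / 2.8 = 95.4 N/mm


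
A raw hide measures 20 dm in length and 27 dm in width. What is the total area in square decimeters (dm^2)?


Area = length x width
Area = 20 x 27 = 540 dm^2


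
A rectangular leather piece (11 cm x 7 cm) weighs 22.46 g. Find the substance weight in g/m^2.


2916.9 g/m^2


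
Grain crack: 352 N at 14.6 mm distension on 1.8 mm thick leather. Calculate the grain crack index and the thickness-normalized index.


Crack index = 24.1 N/mm
Normalized index = 13.4 N/mm per mm


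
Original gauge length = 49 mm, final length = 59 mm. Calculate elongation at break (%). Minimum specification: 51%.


Extension = 59 - 49 = 10 mm
Elongation = 10 / 49 x 100 = 20.4%
Minimum required: 51%
Meets specification: No


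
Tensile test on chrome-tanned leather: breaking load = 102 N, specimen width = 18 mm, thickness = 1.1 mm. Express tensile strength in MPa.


Cross-section = 18 x 1.1 = 19.8 mm^2
TS = 102 / 19.8 = 5.15 MPa
(1 N/mm^2 = 1 MPa)


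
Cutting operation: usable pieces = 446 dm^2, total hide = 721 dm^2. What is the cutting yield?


61.9%


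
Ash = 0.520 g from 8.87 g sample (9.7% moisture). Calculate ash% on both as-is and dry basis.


As-is ash% = 0.520 / 8.87 x 100 = 5.86%
Dry mass = 8.87 x (100 - 9.7) / 100 = 8.00961 g
Dry-basis ash% = 0.520 / 8.00961 x 100 = 6.49%


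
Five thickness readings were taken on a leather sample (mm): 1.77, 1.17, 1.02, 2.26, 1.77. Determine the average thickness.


Sum = 1.77 + 1.17 + 1.02 + 2.26 + 1.77 = 7.99
Average = 7.99 / 5 = 1.60 mm


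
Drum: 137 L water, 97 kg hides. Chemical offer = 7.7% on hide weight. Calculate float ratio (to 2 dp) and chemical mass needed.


Float ratio = 1.41
Chemical needed = 7.469 kg

Float ratio = 137 / 97 = 1.41
Chemical = 97 x 7.7 / 100 = 7.469 kg


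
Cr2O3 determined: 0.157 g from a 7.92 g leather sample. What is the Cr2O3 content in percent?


Cr2O3% = 0.157 / 7.92 x 100
Cr2O3% = 1.98%


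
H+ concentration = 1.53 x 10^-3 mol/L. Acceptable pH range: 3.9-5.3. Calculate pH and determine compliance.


pH = 2.82
Compliant: No


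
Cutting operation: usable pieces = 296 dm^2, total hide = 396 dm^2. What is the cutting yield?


Yield = usable / total x 100
Yield = 296 / 396 x 100 = 74.7%


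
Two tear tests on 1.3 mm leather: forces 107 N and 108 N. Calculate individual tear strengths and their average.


Tear 1 = 107 / 1.3 = 82.3 N/mm
Tear 2 = 108 / 1.3 = 83.1 N/mm
Average = (82.3 + 83.1) / 2 = 82.7 N/mm


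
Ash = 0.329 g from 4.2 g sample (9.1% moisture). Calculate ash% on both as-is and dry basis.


As-is ash = 7.83%
Dry-basis ash = 8.62%


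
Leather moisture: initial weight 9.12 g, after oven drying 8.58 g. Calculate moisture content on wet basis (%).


Moisture = 9.12 - 8.58 = 0.54 g
MC = 0.54 / 9.12 x 100 = 5.9%


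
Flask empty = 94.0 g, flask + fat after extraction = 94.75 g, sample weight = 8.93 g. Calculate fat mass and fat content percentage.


Fat mass = 94.75 - 94.0 = 0.75 g
Fat% = 0.75 / 8.93 x 100 = 8.4%


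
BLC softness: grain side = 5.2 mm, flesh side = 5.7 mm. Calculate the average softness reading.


Average = (5.2 + 5.7) / 2
Average = 5.45 mm


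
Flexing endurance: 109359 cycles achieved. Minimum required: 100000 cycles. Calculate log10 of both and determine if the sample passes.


Achieved: log10 = 5.04
Required: log10 = 5.00
Passes: Yes


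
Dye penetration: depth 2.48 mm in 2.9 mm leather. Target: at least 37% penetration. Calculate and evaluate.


Penetration = 85.5%
Meets target: Yes

Penetration = 2.48 / 2.9 x 100 = 85.5%
Target: 37%
Meets target: Yes


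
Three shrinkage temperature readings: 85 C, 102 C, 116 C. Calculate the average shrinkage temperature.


101.0 C

Average = (85 + 102 + 116) / 3
Average = 303 / 3 = 101.0 C


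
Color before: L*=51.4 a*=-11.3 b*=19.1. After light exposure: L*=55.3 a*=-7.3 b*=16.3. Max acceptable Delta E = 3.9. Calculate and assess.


dL = 3.9, da = 4.0, db = -2.8
dE = sqrt((3.9)^2 + (4.0)^2 + (-2.8)^2) = 6.25
Max = 3.9
Passes: No


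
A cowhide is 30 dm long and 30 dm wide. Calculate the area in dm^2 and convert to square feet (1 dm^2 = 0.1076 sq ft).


900 dm^2
96.84 sq ft


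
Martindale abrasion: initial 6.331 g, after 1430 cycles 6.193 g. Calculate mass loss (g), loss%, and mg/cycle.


Mass loss = 0.138 g
Loss = 2.18%
Rate = 0.097 mg/cycle

Loss = 6.331 - 6.193 = 0.138 g
Loss% = 0.138 / 6.331 x 100 = 2.18%
Rate = 0.138 / 1430 x 1000 = 0.097 mg/cycle


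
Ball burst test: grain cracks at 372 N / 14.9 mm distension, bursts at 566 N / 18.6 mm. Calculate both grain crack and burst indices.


Crack index = 25.0 N/mm
Burst index = 30.4 N/mm


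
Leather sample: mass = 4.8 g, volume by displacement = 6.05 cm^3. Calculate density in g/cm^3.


0.793 g/cm^3

Density = mass / volume
Density = 4.8 / 6.05 = 0.793 g/cm^3


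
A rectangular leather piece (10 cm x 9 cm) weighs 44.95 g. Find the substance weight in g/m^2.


4994.4 g/m^2

Area = 10 x 9 = 90 cm^2
SW = 44.95 / 90 x 10000 = 4994.4 g/m^2


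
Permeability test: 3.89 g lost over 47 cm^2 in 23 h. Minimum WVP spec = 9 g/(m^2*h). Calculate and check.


WVP = 35.99 g/(m^2*h)
Meets specification: Yes

WVP = 3.89 / (47 x 23) x 10000 = 35.99 g/(m^2*h)
Minimum: 9 g/(m^2*h)
Meets spec: Yes


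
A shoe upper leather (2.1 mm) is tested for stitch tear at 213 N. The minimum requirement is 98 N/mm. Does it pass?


STS = 213 / 2.1 = 101.4 N/mm
Minimum required: 98 N/mm
Passes: Yes


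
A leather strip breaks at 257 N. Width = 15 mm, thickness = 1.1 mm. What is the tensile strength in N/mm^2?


Cross-sectional area = 15 x 1.1 = 16.5 mm^2
Tensile strength = 257 / 16.5 = 15.58 N/mm^2


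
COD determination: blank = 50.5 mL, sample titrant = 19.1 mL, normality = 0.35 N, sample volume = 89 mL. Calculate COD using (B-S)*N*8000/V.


987.9 mg/L


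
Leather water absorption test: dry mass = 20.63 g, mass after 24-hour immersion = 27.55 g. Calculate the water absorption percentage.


33.5%


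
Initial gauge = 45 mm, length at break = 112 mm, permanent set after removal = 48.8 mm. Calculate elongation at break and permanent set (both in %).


Elongation at break = (112 - 45) / 45 x 100 = 148.9%
Permanent set = (48.8 - 45) / 45 x 100 = 8.4%


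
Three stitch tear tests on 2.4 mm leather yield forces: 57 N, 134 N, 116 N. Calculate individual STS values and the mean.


STS1 = 57 / 2.4 = 23.8 N/mm
STS2 = 134 / 2.4 = 55.8 N/mm
STS3 = 116 / 2.4 = 48.3 N/mm
Mean = (23.8 + 55.8 + 48.3) / 3 = 42.6 N/mm


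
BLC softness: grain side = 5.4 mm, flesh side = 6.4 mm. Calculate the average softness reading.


Average = (5.4 + 6.4) / 2
Average = 5.90 mm


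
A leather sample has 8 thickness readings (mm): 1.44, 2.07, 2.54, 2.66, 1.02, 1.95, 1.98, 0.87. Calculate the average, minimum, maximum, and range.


Sum = 14.53
Average = 14.53 / 8 = 1.82 mm
Minimum = 0.87 mm
Maximum = 2.66 mm
Range = 2.66 - 0.87 = 1.79 mm


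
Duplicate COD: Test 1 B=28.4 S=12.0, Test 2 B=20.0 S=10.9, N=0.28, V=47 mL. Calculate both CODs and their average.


COD1 = 781.6 mg/L
COD2 = 433.7 mg/L
Average = 607.7 mg/L

COD1 = (28.4 - 12.0) x 0.28 x 8000 / 47 = 781.6 mg/L
COD2 = (20.0 - 10.9) x 0.28 x 8000 / 47 = 433.7 mg/L
Average = (781.6 + 433.7) / 2 = 607.7 mg/L


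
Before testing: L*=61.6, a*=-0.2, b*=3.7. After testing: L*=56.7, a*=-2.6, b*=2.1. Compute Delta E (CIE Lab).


dL = 56.7 - 61.6 = -4.9
da = -2.6 - (-0.2) = -2.4
db = 2.1 - 3.7 = -1.6
dE = sqrt((-4.9)^2 + (-2.4)^2 + (-1.6)^2) = 5.69


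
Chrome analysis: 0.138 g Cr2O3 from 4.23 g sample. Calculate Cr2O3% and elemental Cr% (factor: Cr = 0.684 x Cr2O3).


Cr2O3% = 0.138 / 4.23 x 100 = 3.26%
Cr% = 3.26 x 0.684 = 2.23%


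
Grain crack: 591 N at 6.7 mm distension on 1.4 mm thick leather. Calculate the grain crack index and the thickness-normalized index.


Crack index = 591 / 6.7 = 88.2 N/mm
Normalized = 88.2 / 1.4 = 63.0 N/mm per mm


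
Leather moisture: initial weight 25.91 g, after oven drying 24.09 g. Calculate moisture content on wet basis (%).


7.0%

Moisture = 25.91 - 24.09 = 1.82 g
MC = 1.82 / 25.91 x 100 = 7.0%


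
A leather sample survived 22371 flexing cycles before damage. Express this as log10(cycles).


4.35

log10(22371) = 4.35


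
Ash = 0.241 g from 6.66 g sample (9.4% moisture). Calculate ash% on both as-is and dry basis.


As-is ash% = 0.241 / 6.66 x 100 = 3.62%
Dry mass = 6.66 x (100 - 9.4) / 100 = 6.03396 g
Dry-basis ash% = 0.241 / 6.03396 x 100 = 3.99%


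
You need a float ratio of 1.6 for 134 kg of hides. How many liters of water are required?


Water = hide weight x target ratio
Water = 134 x 1.6 = 214.4 L


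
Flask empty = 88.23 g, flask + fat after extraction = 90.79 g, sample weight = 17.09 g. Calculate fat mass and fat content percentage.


Fat mass = 2.56 g
Fat content = 15.0%

Fat mass = 90.79 - 88.23 = 2.56 g
Fat% = 2.56 / 17.09 x 100 = 15.0%


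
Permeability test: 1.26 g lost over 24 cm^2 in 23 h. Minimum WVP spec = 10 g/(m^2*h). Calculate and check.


WVP = 1.26 / (24 x 23) x 10000 = 22.83 g/(m^2*h)
Minimum: 10 g/(m^2*h)
Meets spec: Yes


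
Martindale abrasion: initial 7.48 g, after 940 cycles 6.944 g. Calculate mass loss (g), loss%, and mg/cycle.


Mass loss = 0.536 g
Loss = 7.17%
Rate = 0.570 mg/cycle

Loss = 7.48 - 6.944 = 0.536 g
Loss% = 0.536 / 7.48 x 100 = 7.17%
Rate = 0.536 / 940 x 1000 = 0.570 mg/cycle


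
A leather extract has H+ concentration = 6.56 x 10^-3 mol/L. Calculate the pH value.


pH = 2.18

pH = -log10[H+]
pH = -log10(6.56 x 10^-3) = 2.18


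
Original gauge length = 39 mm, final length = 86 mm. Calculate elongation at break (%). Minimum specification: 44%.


Elongation = 120.5%
Meets spec: Yes

Extension = 86 - 39 = 47 mm
Elongation = 47 / 39 x 100 = 120.5%
Minimum required: 44%
Meets specification: Yes


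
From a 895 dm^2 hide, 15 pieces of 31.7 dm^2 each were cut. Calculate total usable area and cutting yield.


Total usable = 15 x 31.7 = 475.5 dm^2
Yield = 475.5 / 895 x 100 = 53.1%


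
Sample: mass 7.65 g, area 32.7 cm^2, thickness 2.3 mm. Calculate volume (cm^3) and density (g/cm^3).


Volume = 7.521 cm^3
Density = 1.017 g/cm^3

Thickness in cm = 2.3 / 10 = 0.23 cm
Volume = 32.7 x 0.23 = 7.521 cm^3
Density = 7.65 / 7.521 = 1.017 g/cm^3


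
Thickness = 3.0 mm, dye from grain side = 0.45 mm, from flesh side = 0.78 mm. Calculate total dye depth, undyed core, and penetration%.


Total dyed = 1.23 mm
Undyed core = 1.77 mm
Penetration = 41.0%


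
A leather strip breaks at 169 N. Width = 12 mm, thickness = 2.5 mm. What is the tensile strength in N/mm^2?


5.63 N/mm^2

Cross-sectional area = 12 x 2.5 = 30.0 mm^2
Tensile strength = 169 / 30.0 = 5.63 N/mm^2


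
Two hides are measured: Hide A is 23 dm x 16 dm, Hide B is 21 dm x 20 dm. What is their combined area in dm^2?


788 dm^2


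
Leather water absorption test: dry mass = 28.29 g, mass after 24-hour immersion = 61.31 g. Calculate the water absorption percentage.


Water absorbed = 61.31 - 28.29 = 33.02 g
WA% = 33.02 / 28.29 x 100 = 116.7%


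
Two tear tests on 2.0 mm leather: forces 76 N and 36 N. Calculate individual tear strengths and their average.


Tear 1 = 76 / 2.0 = 38.0 N/mm
Tear 2 = 36 / 2.0 = 18.0 N/mm
Average = (38.0 + 18.0) / 2 = 28.0 N/mm


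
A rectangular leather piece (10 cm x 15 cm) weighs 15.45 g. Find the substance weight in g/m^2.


Area = 10 x 15 = 150 cm^2
SW = 15.45 / 150 x 10000 = 1030.0 g/m^2


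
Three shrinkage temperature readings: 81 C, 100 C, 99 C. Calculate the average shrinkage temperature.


Average = (81 + 100 + 99) / 3
Average = 280 / 3 = 93.3 C


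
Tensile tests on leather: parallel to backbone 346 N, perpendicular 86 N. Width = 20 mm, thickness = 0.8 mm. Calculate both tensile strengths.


Parallel = 21.63 N/mm^2
Perpendicular = 5.38 N/mm^2


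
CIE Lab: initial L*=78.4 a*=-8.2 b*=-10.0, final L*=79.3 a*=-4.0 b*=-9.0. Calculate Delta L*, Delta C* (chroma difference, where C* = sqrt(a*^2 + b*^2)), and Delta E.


Delta L* = 79.3 - 78.4 = 0.9
C1* = sqrt((-8.2)^2 + (-10.0)^2) = 12.932
C2* = sqrt((-4.0)^2 + (-9.0)^2) = 9.849
Delta C* = 9.849 - 12.932 = -3.08
Delta E = sqrt((0.9)^2 + (4.2)^2 + (1.0)^2) = 4.41


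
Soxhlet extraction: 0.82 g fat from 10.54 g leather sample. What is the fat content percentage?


Fat content = 0.82 / 10.54 x 100
Fat = 7.8%


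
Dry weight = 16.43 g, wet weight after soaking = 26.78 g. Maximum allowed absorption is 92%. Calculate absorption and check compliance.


WA = (26.78 - 16.43) / 16.43 x 100 = 63.0%
Maximum allowed: 92%
Compliant: Yes


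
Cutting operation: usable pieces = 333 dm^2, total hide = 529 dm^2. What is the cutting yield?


Yield = usable / total x 100
Yield = 333 / 529 x 100 = 62.9%


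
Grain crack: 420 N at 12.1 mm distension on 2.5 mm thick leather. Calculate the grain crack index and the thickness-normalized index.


Crack index = 420 / 12.1 = 34.7 N/mm
Normalized = 34.7 / 2.5 = 13.9 N/mm per mm


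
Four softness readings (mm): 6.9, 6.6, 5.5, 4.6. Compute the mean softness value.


5.90 mm


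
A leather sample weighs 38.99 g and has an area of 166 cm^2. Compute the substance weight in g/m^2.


Substance weight = mass / area x 10000
SW = 38.99 / 166 x 10000
SW = 2348.8 g/m^2


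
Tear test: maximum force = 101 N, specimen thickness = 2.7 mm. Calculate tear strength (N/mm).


37.4 N/mm


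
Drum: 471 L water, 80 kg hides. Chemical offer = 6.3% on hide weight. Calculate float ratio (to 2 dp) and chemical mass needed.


Float ratio = 471 / 80 = 5.89
Chemical = 80 x 6.3 / 100 = 5.04 kg


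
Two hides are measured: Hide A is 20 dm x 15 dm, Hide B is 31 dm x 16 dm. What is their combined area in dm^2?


796 dm^2

Hide A area = 20 x 15 = 300 dm^2
Hide B area = 31 x 16 = 496 dm^2
Total = 300 + 496 = 796 dm^2


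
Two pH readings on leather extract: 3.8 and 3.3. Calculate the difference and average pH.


Difference = |3.8 - 3.3| = 0.5
Average = (3.8 + 3.3) / 2 = 3.55


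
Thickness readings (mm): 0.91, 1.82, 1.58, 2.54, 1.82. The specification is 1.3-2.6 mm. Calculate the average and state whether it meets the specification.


Sum = 8.67
Average = 8.67 / 5 = 1.73 mm
Specification range: 1.3 to 2.6 mm
Within spec: Yes


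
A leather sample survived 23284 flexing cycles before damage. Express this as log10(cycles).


4.37


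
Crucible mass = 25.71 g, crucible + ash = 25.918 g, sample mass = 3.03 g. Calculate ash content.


Ash mass = 25.918 - 25.71 = 0.208 g
Ash% = 0.208 / 3.03 x 100 = 6.86%


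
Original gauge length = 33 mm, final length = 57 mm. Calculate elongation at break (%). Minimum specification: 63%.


Elongation = 72.7%
Meets spec: Yes

Extension = 57 - 33 = 24 mm
Elongation = 24 / 33 x 100 = 72.7%
Minimum required: 63%
Meets specification: Yes


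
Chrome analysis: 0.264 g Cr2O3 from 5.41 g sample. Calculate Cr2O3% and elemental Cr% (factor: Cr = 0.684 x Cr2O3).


Cr2O3 = 4.88%
Cr = 3.34%

Cr2O3% = 0.264 / 5.41 x 100 = 4.88%
Cr% = 4.88 x 0.684 = 3.34%


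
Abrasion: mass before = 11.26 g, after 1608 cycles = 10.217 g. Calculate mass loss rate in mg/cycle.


Mass loss = 11.26 - 10.217 = 1.043 g
Rate = 1.043 / 1608 x 1000 = 0.649 mg/cycle


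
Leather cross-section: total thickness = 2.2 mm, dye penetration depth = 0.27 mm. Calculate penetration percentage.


Penetration% = 0.27 / 2.2 x 100
Penetration = 12.3%


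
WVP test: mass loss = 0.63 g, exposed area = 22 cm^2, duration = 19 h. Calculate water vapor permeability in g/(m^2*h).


WVP = mass_loss / (area x time) x 10000
WVP = 0.63 / (22 x 19) x 10000
WVP = 0.63 / 418 x 10000 = 15.07 g/(m^2*h)


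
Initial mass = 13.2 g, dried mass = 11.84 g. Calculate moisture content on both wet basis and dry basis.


Wet basis = 10.3%
Dry basis = 11.5%

Moisture lost = 13.2 - 11.84 = 1.36 g
Wet basis MC = 1.36 / 13.2 x 100 = 10.3%
Dry basis MC = 1.36 / 11.84 x 100 = 11.5%


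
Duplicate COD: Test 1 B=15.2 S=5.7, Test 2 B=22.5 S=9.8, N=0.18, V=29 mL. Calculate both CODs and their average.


COD1 = 471.7 mg/L
COD2 = 630.6 mg/L
Average = 551.2 mg/L


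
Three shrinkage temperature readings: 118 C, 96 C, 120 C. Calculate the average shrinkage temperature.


111.3 C

Average = (118 + 96 + 120) / 3
Average = 334 / 3 = 111.3 C


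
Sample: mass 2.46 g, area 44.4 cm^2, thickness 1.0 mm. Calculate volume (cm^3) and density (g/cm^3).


Thickness in cm = 1.0 / 10 = 0.10 cm
Volume = 44.4 x 0.10 = 4.440 cm^3
Density = 2.46 / 4.440 = 0.554 g/cm^3


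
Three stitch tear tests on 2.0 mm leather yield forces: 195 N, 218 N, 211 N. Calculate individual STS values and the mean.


STS1 = 195 / 2.0 = 97.5 N/mm
STS2 = 218 / 2.0 = 109.0 N/mm
STS3 = 211 / 2.0 = 105.5 N/mm
Mean = (97.5 + 109.0 + 105.5) / 3 = 104.0 N/mm


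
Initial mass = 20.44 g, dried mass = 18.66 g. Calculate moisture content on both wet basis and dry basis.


Moisture lost = 20.44 - 18.66 = 1.78 g
Wet basis MC = 1.78 / 20.44 x 100 = 8.7%
Dry basis MC = 1.78 / 18.66 x 100 = 9.5%


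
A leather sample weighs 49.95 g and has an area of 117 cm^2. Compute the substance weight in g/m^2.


4269.2 g/m^2

Substance weight = mass / area x 10000
SW = 49.95 / 117 x 10000
SW = 4269.2 g/m^2


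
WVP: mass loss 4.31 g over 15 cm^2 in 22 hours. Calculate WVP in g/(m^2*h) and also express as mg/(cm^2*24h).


WVP = 4.31 / (15 x 22) x 10000 = 130.61 g/(m^2*h)
Mass loss in mg = 4.31 x 1000 = 4310 mg
Per cm^2 per 24h in mg: 4310 x 24 / (15 x 22) = 103440 / 330 = 313.45 mg/(cm^2*24h)


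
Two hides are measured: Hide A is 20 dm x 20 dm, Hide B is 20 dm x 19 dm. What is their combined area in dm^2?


780 dm^2

Hide A area = 20 x 20 = 400 dm^2
Hide B area = 20 x 19 = 380 dm^2
Total = 400 + 380 = 780 dm^2


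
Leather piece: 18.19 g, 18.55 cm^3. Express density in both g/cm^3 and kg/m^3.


0.981 g/cm^3
981 kg/m^3


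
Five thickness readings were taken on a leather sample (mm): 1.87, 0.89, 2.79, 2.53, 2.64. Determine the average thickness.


Sum = 1.87 + 0.89 + 2.79 + 2.53 + 2.64 = 10.72
Average = 10.72 / 5 = 2.14 mm


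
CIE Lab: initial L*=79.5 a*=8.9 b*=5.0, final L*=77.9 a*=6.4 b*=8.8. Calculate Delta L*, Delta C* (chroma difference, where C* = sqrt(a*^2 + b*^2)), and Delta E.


Delta L* = 77.9 - 79.5 = -1.6
C1* = sqrt((8.9)^2 + (5.0)^2) = 10.208
C2* = sqrt((6.4)^2 + (8.8)^2) = 10.881
Delta C* = 10.881 - 10.208 = 0.67
Delta E = sqrt((-1.6)^2 + (-2.5)^2 + (3.8)^2) = 4.82


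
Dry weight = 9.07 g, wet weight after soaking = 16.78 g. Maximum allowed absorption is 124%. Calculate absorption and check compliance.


WA = (16.78 - 9.07) / 9.07 x 100 = 85.0%
Maximum allowed: 124%
Compliant: Yes


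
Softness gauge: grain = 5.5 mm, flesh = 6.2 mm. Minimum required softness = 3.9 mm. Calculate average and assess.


Average = (5.5 + 6.2) / 2 = 5.85 mm
Minimum = 3.9 mm
Meets requirement: Yes


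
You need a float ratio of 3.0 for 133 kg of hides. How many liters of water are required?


Water = hide weight x target ratio
Water = 133 x 3.0 = 399.0 L


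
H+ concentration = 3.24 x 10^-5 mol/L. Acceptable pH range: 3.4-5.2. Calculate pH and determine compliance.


pH = 4.49
Compliant: Yes


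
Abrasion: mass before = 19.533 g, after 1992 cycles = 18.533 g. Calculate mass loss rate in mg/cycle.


Mass loss = 19.533 - 18.533 = 1.000 g
Rate = 1.000 / 1992 x 1000 = 0.502 mg/cycle


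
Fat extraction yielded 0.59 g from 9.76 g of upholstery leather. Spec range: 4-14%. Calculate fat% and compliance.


Fat content = 6.0%
Compliant: Yes


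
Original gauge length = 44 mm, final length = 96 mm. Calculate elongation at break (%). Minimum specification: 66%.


Extension = 96 - 44 = 52 mm
Elongation = 52 / 44 x 100 = 118.2%
Minimum required: 66%
Meets specification: Yes


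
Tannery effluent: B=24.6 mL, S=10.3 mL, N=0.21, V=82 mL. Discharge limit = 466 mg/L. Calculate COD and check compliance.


COD = (24.6 - 10.3) x 0.21 x 8000 / 82 = 293.0 mg/L
Limit: 466 mg/L
Compliant: Yes


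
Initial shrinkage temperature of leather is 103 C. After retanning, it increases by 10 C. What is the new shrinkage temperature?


113 C

New Ts = 103 + 10 = 113 C


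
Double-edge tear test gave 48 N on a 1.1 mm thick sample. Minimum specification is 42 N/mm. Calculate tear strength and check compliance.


Tear strength = 43.6 N/mm
Compliant: Yes

Tear strength = 48 / 1.1 = 43.6 N/mm
Required minimum = 42 N/mm
Compliant: Yes


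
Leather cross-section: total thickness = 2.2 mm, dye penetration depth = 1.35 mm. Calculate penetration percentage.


Penetration% = 1.35 / 2.2 x 100
Penetration = 61.4%


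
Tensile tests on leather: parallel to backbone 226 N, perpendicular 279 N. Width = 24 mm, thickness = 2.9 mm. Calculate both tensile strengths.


Area = 24 x 2.9 = 69.6 mm^2
TS (parallel) = 226 / 69.6 = 3.25 N/mm^2
TS (perpendicular) = 279 / 69.6 = 4.01 N/mm^2


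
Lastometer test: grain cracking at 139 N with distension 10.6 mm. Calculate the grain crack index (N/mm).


13.1 N/mm

Grain crack index = force / distension
Index = 139 / 10.6 = 13.1 N/mm


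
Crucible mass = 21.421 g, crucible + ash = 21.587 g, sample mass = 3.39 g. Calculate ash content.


Ash mass = 0.166 g
Ash content = 4.90%

Ash mass = 21.587 - 21.421 = 0.166 g
Ash% = 0.166 / 3.39 x 100 = 4.90%


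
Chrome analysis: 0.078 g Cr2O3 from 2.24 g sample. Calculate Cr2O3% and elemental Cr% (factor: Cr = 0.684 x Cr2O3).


Cr2O3% = 0.078 / 2.24 x 100 = 3.48%
Cr% = 3.48 x 0.684 = 2.38%


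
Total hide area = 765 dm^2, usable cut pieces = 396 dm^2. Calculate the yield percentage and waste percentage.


Yield = 51.8%
Waste = 48.2%

Yield = 396 / 765 x 100 = 51.8%
Waste = 765 - 396 = 369 dm^2
Waste% = 100 - 51.8 = 48.2%


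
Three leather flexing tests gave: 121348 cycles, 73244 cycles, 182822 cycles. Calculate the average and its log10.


Average = 125805 cycles
log10 = 5.10

Average = (121348 + 73244 + 182822) / 3 = 125805 cycles
log10(125805) = 5.10


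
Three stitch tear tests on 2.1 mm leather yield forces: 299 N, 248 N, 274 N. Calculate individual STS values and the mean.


STS1 = 299 / 2.1 = 142.4 N/mm
STS2 = 248 / 2.1 = 118.1 N/mm
STS3 = 274 / 2.1 = 130.5 N/mm
Mean = (142.4 + 118.1 + 130.5) / 3 = 130.3 N/mm


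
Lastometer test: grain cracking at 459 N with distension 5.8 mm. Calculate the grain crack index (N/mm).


Grain crack index = force / distension
Index = 459 / 5.8 = 79.1 N/mm


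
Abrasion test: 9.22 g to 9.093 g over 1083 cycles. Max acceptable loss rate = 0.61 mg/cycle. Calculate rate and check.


Loss = 9.22 - 9.093 = 0.127 g
Rate = 0.127 g / 1083 cycles x 1000 = 0.117 mg/cycle
Max = 0.61 mg/cycle
Passes: Yes


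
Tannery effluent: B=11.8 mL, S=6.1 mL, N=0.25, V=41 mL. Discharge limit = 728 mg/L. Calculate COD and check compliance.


COD = 278.0 mg/L
Compliant: Yes


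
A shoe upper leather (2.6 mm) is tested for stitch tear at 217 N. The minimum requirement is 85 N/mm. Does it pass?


STS = 217 / 2.6 = 83.5 N/mm
Minimum required: 85 N/mm
Passes: No


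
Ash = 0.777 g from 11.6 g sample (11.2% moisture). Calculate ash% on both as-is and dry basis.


As-is ash = 6.70%
Dry-basis ash = 7.54%


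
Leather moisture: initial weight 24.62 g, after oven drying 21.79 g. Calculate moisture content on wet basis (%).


11.5%

Moisture = 24.62 - 21.79 = 2.83 g
MC = 2.83 / 24.62 x 100 = 11.5%


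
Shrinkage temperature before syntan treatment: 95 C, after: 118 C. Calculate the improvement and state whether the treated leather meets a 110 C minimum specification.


Improvement = 23 C
Meets 110 C spec: Yes

Improvement = 118 - 95 = 23 C
Spec check: 118 C >= 110 C? Yes


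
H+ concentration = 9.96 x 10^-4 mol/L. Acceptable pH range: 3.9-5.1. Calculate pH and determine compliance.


pH = -log10(9.96 x 10^-4) = 3.00
Range: 3.9 to 5.1
Compliant: No


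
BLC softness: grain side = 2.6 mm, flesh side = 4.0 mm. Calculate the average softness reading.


Average = (2.6 + 4.0) / 2
Average = 3.30 mm


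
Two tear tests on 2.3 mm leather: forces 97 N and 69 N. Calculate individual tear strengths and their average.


Tear 1 = 97 / 2.3 = 42.2 N/mm
Tear 2 = 69 / 2.3 = 30.0 N/mm
Average = (42.2 + 30.0) / 2 = 36.1 N/mm


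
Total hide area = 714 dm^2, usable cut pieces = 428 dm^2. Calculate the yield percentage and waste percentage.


Yield = 428 / 714 x 100 = 59.9%
Waste = 714 - 428 = 286 dm^2
Waste% = 100 - 59.9 = 40.1%


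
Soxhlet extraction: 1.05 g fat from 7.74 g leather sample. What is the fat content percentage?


13.6%

Fat content = 1.05 / 7.74 x 100
Fat = 13.6%


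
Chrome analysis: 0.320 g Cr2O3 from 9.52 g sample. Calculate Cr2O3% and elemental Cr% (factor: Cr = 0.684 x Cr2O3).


Cr2O3 = 3.36%
Cr = 2.30%

Cr2O3% = 0.320 / 9.52 x 100 = 3.36%
Cr% = 3.36 x 0.684 = 2.30%


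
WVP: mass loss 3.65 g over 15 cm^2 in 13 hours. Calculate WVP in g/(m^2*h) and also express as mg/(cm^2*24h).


WVP = 187.18 g/(m^2*h)
Daily rate = 449.23 mg/(cm^2*24h)


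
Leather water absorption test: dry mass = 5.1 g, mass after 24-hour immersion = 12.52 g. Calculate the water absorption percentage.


Water absorbed = 12.52 - 5.1 = 7.42 g
WA% = 7.42 / 5.1 x 100 = 145.5%


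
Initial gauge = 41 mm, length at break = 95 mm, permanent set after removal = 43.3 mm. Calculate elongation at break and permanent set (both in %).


Elongation at break = 131.7%
Permanent set = 5.6%

Elongation at break = (95 - 41) / 41 x 100 = 131.7%
Permanent set = (43.3 - 41) / 41 x 100 = 5.6%


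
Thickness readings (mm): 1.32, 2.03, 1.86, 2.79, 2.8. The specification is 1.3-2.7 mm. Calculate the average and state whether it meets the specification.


Average = 2.16 mm
Within specification: Yes

Sum = 10.80
Average = 10.80 / 5 = 2.16 mm
Specification range: 1.3 to 2.7 mm
Within spec: Yes


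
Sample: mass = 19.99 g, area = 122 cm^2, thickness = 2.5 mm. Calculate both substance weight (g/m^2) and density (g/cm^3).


Substance weight = 1638.5 g/m^2
Density = 0.655 g/cm^3

SW = 19.99 / 122 x 10000 = 1638.5 g/m^2
Volume = 122 x 2.5 / 10 = 30.50 cm^3
Density = 19.99 / 30.50 = 0.655 g/cm^3


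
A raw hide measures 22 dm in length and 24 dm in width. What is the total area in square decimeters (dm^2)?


528 dm^2

Area = length x width
Area = 22 x 24 = 528 dm^2


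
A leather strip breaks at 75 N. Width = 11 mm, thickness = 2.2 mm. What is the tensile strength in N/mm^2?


3.10 N/mm^2

Cross-sectional area = 11 x 2.2 = 24.2 mm^2
Tensile strength = 75 / 24.2 = 3.10 N/mm^2


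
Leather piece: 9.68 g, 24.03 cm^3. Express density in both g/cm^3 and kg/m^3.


Density = 9.68 / 24.03 = 0.403 g/cm^3
Convert: 0.403 x 1000 = 403 kg/m^3


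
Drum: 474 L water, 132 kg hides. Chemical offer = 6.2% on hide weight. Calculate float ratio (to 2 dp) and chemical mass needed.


Float ratio = 3.59
Chemical needed = 8.184 kg

Float ratio = 474 / 132 = 3.59
Chemical = 132 x 6.2 / 100 = 8.184 kg


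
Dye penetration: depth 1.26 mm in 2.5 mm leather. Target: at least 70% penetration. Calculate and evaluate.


Penetration = 50.4%
Meets target: No

Penetration = 1.26 / 2.5 x 100 = 50.4%
Target: 70%
Meets target: No


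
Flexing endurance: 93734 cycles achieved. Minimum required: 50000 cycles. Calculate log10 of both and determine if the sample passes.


Achieved: log10 = 4.97
Required: log10 = 4.70
Passes: Yes

log10(93734) = 4.97
log10(50000) = 4.70
Passes: Yes


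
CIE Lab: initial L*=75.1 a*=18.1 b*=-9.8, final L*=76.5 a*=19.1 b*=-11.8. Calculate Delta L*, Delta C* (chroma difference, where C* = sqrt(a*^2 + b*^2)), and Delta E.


Delta L* = 76.5 - 75.1 = 1.4
C1* = sqrt((18.1)^2 + (-9.8)^2) = 20.583
C2* = sqrt((19.1)^2 + (-11.8)^2) = 22.451
Delta C* = 22.451 - 20.583 = 1.87
Delta E = sqrt((1.4)^2 + (1.0)^2 + (-2.0)^2) = 2.64


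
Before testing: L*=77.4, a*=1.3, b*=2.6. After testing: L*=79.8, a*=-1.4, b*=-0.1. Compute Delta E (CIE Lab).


dL = 79.8 - 77.4 = 2.4
da = -1.4 - 1.3 = -2.7
db = -0.1 - 2.6 = -2.7
dE = sqrt((2.4)^2 + (-2.7)^2 + (-2.7)^2) = 4.51


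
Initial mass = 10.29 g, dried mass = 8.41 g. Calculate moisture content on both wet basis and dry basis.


Moisture lost = 10.29 - 8.41 = 1.88 g
Wet basis MC = 1.88 / 10.29 x 100 = 18.3%
Dry basis MC = 1.88 / 8.41 x 100 = 22.4%


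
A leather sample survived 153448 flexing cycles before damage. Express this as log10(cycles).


5.19


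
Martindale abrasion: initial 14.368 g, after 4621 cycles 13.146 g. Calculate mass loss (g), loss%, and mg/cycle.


Loss = 14.368 - 13.146 = 1.222 g
Loss% = 1.222 / 14.368 x 100 = 8.51%
Rate = 1.222 / 4621 x 1000 = 0.264 mg/cycle


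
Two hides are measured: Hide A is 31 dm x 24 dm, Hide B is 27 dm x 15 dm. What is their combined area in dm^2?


Hide A area = 31 x 24 = 744 dm^2
Hide B area = 27 x 15 = 405 dm^2
Total = 744 + 405 = 1149 dm^2


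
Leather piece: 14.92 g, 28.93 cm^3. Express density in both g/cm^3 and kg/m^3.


Density = 14.92 / 28.93 = 0.516 g/cm^3
Convert: 0.516 x 1000 = 516 kg/m^3


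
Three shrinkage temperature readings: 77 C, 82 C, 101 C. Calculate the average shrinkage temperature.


86.7 C

Average = (77 + 82 + 101) / 3
Average = 260 / 3 = 86.7 C


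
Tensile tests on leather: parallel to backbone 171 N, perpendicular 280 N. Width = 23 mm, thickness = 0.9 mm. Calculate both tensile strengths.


Parallel = 8.26 N/mm^2
Perpendicular = 13.53 N/mm^2


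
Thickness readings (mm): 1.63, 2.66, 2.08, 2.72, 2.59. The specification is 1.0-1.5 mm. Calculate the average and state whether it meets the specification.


Sum = 11.68
Average = 11.68 / 5 = 2.34 mm
Specification range: 1.0 to 1.5 mm
Within spec: No


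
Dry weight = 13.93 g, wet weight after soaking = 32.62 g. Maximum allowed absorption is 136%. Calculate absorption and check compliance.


Absorption = 134.2%
Compliant: Yes


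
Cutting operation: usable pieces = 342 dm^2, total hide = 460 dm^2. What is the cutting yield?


74.3%

Yield = usable / total x 100
Yield = 342 / 460 x 100 = 74.3%


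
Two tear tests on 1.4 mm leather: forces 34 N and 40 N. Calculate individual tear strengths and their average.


Tear 1 = 24.3 N/mm
Tear 2 = 28.6 N/mm
Average = 26.5 N/mm


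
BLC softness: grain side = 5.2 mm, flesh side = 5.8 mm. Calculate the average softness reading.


5.50 mm


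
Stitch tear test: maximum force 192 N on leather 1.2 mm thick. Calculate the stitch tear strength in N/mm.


160.0 N/mm

Stitch tear strength = force / thickness
STS = 192 / 1.2 = 160.0 N/mm


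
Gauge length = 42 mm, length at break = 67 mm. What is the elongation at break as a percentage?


59.5%

Extension = 67 - 42 = 25 mm
Elongation = 25 / 42 x 100 = 59.5%


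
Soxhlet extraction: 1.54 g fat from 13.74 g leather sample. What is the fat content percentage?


11.2%


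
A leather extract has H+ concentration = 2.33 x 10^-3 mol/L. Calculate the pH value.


pH = -log10[H+]
pH = -log10(2.33 x 10^-3) = 2.63


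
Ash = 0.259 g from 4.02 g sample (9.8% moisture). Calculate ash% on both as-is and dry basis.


As-is ash% = 0.259 / 4.02 x 100 = 6.44%
Dry mass = 4.02 x (100 - 9.8) / 100 = 3.62604 g
Dry-basis ash% = 0.259 / 3.62604 x 100 = 7.14%


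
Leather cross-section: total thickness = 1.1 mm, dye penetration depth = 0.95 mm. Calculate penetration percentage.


Penetration% = 0.95 / 1.1 x 100
Penetration = 86.4%


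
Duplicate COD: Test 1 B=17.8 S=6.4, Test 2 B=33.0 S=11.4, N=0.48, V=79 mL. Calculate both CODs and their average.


COD1 = (17.8 - 6.4) x 0.48 x 8000 / 79 = 554.1 mg/L
COD2 = (33.0 - 11.4) x 0.48 x 8000 / 79 = 1049.9 mg/L
Average = (554.1 + 1049.9) / 2 = 802.0 mg/L


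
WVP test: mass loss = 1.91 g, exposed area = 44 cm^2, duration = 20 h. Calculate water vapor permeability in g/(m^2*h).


WVP = mass_loss / (area x time) x 10000
WVP = 1.91 / (44 x 20) x 10000
WVP = 1.91 / 880 x 10000 = 21.70 g/(m^2*h)


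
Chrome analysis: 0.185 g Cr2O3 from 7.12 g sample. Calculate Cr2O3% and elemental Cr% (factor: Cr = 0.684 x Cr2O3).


Cr2O3% = 0.185 / 7.12 x 100 = 2.60%
Cr% = 2.60 x 0.684 = 1.78%


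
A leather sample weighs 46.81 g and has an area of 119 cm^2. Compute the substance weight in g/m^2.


Substance weight = mass / area x 10000
SW = 46.81 / 119 x 10000
SW = 3933.6 g/m^2


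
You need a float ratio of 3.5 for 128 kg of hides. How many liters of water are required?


Water = hide weight x target ratio
Water = 128 x 3.5 = 448.0 L


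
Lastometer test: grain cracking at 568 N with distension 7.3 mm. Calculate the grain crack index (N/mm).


Grain crack index = force / distension
Index = 568 / 7.3 = 77.8 N/mm


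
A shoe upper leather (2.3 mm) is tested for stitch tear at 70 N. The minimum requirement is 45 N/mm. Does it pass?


STS = 70 / 2.3 = 30.4 N/mm
Minimum required: 45 N/mm
Passes: No


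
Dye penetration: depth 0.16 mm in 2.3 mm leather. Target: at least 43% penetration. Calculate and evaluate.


Penetration = 0.16 / 2.3 x 100 = 7.0%
Target: 43%
Meets target: No


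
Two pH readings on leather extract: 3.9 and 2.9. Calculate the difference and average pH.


Difference = 1.0
Average pH = 3.40


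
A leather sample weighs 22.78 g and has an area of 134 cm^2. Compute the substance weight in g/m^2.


1700.0 g/m^2

Substance weight = mass / area x 10000
SW = 22.78 / 134 x 10000
SW = 1700.0 g/m^2


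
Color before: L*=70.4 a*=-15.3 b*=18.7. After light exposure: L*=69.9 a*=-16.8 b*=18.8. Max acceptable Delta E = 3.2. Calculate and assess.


dL = -0.5, da = -1.5, db = 0.1
dE = sqrt((-0.5)^2 + (-1.5)^2 + (0.1)^2) = 1.58
Max = 3.2
Passes: Yes


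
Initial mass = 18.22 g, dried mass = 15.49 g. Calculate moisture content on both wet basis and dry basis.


Wet basis = 15.0%
Dry basis = 17.6%

Moisture lost = 18.22 - 15.49 = 2.73 g
Wet basis MC = 2.73 / 18.22 x 100 = 15.0%
Dry basis MC = 2.73 / 15.49 x 100 = 17.6%


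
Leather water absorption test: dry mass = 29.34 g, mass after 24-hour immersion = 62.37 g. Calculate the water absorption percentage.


Water absorbed = 62.37 - 29.34 = 33.03 g
WA% = 33.03 / 29.34 x 100 = 112.6%


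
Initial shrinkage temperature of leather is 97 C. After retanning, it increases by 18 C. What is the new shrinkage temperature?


New Ts = 97 + 18 = 115 C


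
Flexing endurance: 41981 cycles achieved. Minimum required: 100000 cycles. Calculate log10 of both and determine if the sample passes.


log10(41981) = 4.62
log10(100000) = 5.00
Passes: No


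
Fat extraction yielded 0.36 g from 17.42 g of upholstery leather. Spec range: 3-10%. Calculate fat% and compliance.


Fat content = 2.1%
Compliant: No


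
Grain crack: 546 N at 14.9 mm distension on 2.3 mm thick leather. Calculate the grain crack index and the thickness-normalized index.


Crack index = 36.6 N/mm
Normalized index = 15.9 N/mm per mm

Crack index = 546 / 14.9 = 36.6 N/mm
Normalized = 36.6 / 2.3 = 15.9 N/mm per mm


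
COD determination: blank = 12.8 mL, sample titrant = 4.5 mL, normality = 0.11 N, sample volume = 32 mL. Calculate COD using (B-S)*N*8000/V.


228.3 mg/L


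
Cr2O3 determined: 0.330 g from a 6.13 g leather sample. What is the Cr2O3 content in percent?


5.38%


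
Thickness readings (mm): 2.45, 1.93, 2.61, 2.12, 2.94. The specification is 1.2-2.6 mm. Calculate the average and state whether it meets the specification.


Average = 2.41 mm
Within specification: Yes


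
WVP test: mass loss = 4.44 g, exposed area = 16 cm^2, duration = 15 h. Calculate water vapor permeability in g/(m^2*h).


185.00 g/(m^2*h)


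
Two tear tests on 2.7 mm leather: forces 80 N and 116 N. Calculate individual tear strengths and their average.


Tear 1 = 80 / 2.7 = 29.6 N/mm
Tear 2 = 116 / 2.7 = 43.0 N/mm
Average = (29.6 + 43.0) / 2 = 36.3 N/mm


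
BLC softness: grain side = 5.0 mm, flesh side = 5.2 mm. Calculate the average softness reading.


Average = (5.0 + 5.2) / 2
Average = 5.10 mm


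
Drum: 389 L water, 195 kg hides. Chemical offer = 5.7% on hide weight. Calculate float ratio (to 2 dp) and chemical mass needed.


Float ratio = 389 / 195 = 1.99
Chemical = 195 x 5.7 / 100 = 11.115 kg


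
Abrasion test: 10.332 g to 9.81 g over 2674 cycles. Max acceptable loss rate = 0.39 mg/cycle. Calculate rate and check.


Rate = 0.195 mg/cycle
Passes: Yes

Loss = 10.332 - 9.81 = 0.522 g
Rate = 0.522 g / 2674 cycles x 1000 = 0.195 mg/cycle
Max = 0.39 mg/cycle
Passes: Yes


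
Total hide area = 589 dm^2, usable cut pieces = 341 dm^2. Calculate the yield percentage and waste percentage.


Yield = 57.9%
Waste = 42.1%

Yield = 341 / 589 x 100 = 57.9%
Waste = 589 - 341 = 248 dm^2
Waste% = 100 - 57.9 = 42.1%
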